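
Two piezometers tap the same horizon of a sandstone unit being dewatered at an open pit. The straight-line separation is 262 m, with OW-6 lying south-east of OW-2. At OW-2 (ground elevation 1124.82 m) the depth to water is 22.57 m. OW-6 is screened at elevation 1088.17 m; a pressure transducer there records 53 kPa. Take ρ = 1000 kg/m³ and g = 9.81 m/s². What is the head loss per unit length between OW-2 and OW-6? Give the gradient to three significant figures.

Total head at OW-2: h = 1124.82 − 22.57 = 1102.25 m.
Pressure head at OW-6: ψ = P/(ρg) = 53×1000 / (1000 × 9.81) = 5.40 m.
Total head at OW-6: h = z + ψ = 1088.17 + 5.40 = 1093.57 m.
Head difference: h(OW-2) − h(OW-6) = 1102.25 − 1093.57 = 8.68 m.
Hydraulic gradient: i = |Δh| / L = 8.68 / 262 = 0.0331.

i ≈ 0.0331 m/m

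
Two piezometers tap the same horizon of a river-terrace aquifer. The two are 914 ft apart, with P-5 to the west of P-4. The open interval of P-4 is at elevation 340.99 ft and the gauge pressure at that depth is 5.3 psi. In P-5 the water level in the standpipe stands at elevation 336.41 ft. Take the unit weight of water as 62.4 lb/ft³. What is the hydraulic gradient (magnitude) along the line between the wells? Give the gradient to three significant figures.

i ≈ 0.0184

Pressure head at P-4: ψ = 144·P/γ = 144 × 5.3 / 62.4 = 12.23 ft.
Total head at P-4: h = z + ψ = 340.99 + 12.23 = 353.22 ft.
Total head at P-5: h = 336.41 ft (water level in the piezometer is the total head).
Head difference: h(P-4) − h(P-5) = 353.22 − 336.41 = 16.81 ft.
Hydraulic gradient: i = |Δh| / L = 16.81 / 914 = 0.0184.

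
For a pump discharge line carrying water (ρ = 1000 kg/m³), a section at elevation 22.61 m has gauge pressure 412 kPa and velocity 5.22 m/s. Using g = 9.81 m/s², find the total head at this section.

h ≈ 66.00 m

Pressure head ψ = P/(ρg) = 412×1000 / (1000 × 9.81) = 42.00 m.
Velocity head = v²/(2g) = 5.22² / (2 × 9.81) = 1.389 m.
h = z + ψ + v²/(2g) = 22.61 + 42.00 + 1.389 = 66.00 m.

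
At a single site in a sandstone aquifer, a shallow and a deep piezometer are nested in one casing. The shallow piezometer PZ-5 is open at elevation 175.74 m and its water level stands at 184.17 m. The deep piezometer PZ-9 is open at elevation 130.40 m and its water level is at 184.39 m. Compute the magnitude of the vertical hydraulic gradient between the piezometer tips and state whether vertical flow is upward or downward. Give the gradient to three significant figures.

Total head at PZ-5: h = 184.17 m (water level in the standpipe).
Total head at PZ-9: h = 184.39 m.
Δh = h(PZ-5) − h(PZ-9) = 184.17 − 184.39 = -0.22 m.
Vertical separation Δz = 175.74 − 130.40 = 45.34 m.
|i_v| = |Δh| / Δz = 0.22 / 45.34 = 0.00485.
Head is higher in the deep piezometer, so vertical flow is upward (discharge condition).

|i_v| ≈ 0.00485; vertical flow is upward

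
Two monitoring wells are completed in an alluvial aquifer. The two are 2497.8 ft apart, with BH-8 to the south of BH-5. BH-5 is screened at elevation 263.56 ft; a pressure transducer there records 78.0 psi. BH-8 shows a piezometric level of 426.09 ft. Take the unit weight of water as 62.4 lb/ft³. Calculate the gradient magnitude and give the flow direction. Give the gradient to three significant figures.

i ≈ 0.00699; groundwater flows toward the south

Pressure head at BH-5: ψ = 144·P/γ = 144 × 78.0 / 62.4 = 180.00 ft.
Total head at BH-5: h = z + ψ = 263.56 + 180.00 = 443.56 ft.
Total head at BH-8: h = 426.09 ft (water level in the piezometer is the total head).
Head difference: h(BH-5) − h(BH-8) = 443.56 − 426.09 = 17.47 ft.
Hydraulic gradient: i = |Δh| / L = 17.47 / 2497.8 = 0.00699.
Flow is from higher to lower head: from BH-5 toward BH-8, i.e. toward the south.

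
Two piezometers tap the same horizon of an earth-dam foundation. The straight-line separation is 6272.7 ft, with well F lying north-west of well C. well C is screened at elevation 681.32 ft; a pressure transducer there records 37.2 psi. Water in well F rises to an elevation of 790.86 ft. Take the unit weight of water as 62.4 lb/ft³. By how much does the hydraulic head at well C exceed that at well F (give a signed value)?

Pressure head at well C: ψ = 144·P/γ = 144 × 37.2 / 62.4 = 85.85 ft.
Total head at well C: h = z + ψ = 681.32 + 85.85 = 767.17 ft.
Total head at well F: h = 790.86 ft (water level in the piezometer is the total head).
Head difference: h(well C) − h(well F) = 767.17 − 790.86 = -23.69 ft.

Δh ≈ -23.69 ft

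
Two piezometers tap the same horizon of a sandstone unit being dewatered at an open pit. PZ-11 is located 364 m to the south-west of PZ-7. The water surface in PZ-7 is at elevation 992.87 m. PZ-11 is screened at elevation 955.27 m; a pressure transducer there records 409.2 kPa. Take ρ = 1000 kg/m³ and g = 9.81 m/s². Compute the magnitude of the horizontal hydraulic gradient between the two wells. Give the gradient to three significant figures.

i ≈ 0.0113

Total head at PZ-7: h = 992.87 m (water level in the piezometer is the total head).
Pressure head at PZ-11: ψ = P/(ρg) = 409.2×1000 / (1000 × 9.81) = 41.71 m.
Total head at PZ-11: h = z + ψ = 955.27 + 41.71 = 996.98 m.
Head difference: h(PZ-7) − h(PZ-11) = 992.87 − 996.98 = -4.11 m.
Hydraulic gradient: i = |Δh| / L = 4.11 / 364 = 0.0113.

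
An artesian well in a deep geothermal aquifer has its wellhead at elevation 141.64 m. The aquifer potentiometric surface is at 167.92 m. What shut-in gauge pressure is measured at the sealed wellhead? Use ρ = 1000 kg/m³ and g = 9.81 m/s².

P ≈ 258 kPa

Head above the cap: Δh = 167.92 − 141.64 = 26.28 m.
P = ρgΔh = 1000 × 9.81 × 26.28 = 257807 Pa ≈ 258 kPa.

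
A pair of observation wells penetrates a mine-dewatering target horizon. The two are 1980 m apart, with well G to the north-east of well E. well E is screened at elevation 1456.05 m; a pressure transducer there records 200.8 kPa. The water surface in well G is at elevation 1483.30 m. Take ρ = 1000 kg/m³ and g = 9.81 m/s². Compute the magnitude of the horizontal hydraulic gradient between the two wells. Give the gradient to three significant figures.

Pressure head at well E: ψ = P/(ρg) = 200.8×1000 / (1000 × 9.81) = 20.47 m.
Total head at well E: h = z + ψ = 1456.05 + 20.47 = 1476.52 m.
Total head at well G: h = 1483.30 m (water level in the piezometer is the total head).
Head difference: h(well E) − h(well G) = 1476.52 − 1483.30 = -6.78 m.
Hydraulic gradient: i = |Δh| / L = 6.78 / 1980 = 0.00342.

i ≈ 0.00342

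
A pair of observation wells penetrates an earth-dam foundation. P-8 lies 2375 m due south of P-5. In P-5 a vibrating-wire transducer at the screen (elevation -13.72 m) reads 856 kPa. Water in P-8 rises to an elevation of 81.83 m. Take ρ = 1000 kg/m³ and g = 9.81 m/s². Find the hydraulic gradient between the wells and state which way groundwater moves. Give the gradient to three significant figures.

i ≈ 0.00349; groundwater flows toward the north

Pressure head at P-5: ψ = P/(ρg) = 856×1000 / (1000 × 9.81) = 87.26 m.
Total head at P-5: h = z + ψ = -13.72 + 87.26 = 73.54 m.
Total head at P-8: h = 81.83 m (water level in the piezometer is the total head).
Head difference: h(P-5) − h(P-8) = 73.54 − 81.83 = -8.29 m.
Hydraulic gradient: i = |Δh| / L = 8.29 / 2375 = 0.00349.
Flow is from higher to lower head: from P-8 toward P-5, i.e. toward the north.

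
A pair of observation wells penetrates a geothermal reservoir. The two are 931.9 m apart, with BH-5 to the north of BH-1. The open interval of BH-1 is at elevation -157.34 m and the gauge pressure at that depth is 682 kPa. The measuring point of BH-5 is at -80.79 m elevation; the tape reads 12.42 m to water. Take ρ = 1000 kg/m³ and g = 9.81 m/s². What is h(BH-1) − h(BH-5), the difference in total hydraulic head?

Δh ≈ 5.39 m

Pressure head at BH-1: ψ = P/(ρg) = 682×1000 / (1000 × 9.81) = 69.52 m.
Total head at BH-1: h = z + ψ = -157.34 + 69.52 = -87.82 m.
Total head at BH-5: h = -80.79 − 12.42 = -93.21 m.
Head difference: h(BH-1) − h(BH-5) = -87.82 − (-93.21) = 5.39 m.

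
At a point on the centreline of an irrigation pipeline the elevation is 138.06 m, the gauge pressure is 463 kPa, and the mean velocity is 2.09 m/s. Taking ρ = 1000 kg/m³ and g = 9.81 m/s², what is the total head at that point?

Pressure head ψ = P/(ρg) = 463×1000 / (1000 × 9.81) = 47.20 m.
Velocity head = v²/(2g) = 2.09² / (2 × 9.81) = 0.223 m.
h = z + ψ + v²/(2g) = 138.06 + 47.20 + 0.223 = 185.48 m.

h ≈ 185.48 m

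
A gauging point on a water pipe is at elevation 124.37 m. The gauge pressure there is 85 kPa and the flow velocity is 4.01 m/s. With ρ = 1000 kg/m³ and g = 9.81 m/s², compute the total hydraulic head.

h ≈ 133.85 m

Pressure head ψ = P/(ρg) = 85×1000 / (1000 × 9.81) = 8.66 m.
Velocity head = v²/(2g) = 4.01² / (2 × 9.81) = 0.820 m.
h = z + ψ + v²/(2g) = 124.37 + 8.66 + 0.820 = 133.85 m.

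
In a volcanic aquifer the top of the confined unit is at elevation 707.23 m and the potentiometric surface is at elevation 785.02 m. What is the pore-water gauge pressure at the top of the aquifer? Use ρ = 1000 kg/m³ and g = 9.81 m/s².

Pressure head at the aquifer top: ψ = h − z = 785.02 − 707.23 = 77.79 m.
P = ρgψ = 1000 × 9.81 × 77.79 = 763120 Pa ≈ 763 kPa.

P ≈ 763 kPa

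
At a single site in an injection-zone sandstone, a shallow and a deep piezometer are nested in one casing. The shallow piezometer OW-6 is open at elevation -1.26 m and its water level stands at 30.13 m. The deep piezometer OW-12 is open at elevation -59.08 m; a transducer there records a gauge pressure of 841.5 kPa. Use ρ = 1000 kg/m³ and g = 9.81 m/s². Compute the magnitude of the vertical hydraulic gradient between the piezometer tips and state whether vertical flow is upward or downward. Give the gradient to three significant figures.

Total head at OW-6: h = 30.13 m (water level in the standpipe).
Pressure head at OW-12: ψ = P/(ρg) = 841.5×1000 / (1000 × 9.81) = 85.78 m.
Total head at OW-12: h = z + ψ = -59.08 + 85.78 = 26.70 m.
Δh = h(OW-6) − h(OW-12) = 30.13 − 26.70 = 3.43 m.
Vertical separation Δz = -1.26 − (-59.08) = 57.82 m.
|i_v| = |Δh| / Δz = 3.43 / 57.82 = 0.0593.
Head is higher in the shallow piezometer, so vertical flow is downward (recharge condition).

|i_v| ≈ 0.0593; vertical flow is downward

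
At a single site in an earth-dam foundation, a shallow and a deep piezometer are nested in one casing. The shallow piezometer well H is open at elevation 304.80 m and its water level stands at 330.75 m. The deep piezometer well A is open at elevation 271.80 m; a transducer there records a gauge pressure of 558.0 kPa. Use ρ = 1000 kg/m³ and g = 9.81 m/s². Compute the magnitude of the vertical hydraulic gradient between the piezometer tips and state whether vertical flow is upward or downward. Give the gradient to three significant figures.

|i_v| ≈ 0.0627; vertical flow is downward

Total head at well H: h = 330.75 m (water level in the standpipe).
Pressure head at well A: ψ = P/(ρg) = 558.0×1000 / (1000 × 9.81) = 56.88 m.
Total head at well A: h = z + ψ = 271.80 + 56.88 = 328.68 m.
Δh = h(well H) − h(well A) = 330.75 − 328.68 = 2.07 m.
Vertical separation Δz = 304.80 − 271.80 = 33.00 m.
|i_v| = |Δh| / Δz = 2.07 / 33.00 = 0.0627.
Head is higher in the shallow piezometer, so vertical flow is downward (recharge condition).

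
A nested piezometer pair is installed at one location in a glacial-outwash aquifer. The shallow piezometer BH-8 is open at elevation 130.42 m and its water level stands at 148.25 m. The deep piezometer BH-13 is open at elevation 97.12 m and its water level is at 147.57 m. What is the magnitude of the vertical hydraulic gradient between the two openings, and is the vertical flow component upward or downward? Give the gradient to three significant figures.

Total head at BH-8: h = 148.25 m (water level in the standpipe).
Total head at BH-13: h = 147.57 m.
Δh = h(BH-8) − h(BH-13) = 148.25 − 147.57 = 0.68 m.
Vertical separation Δz = 130.42 − 97.12 = 33.30 m.
|i_v| = |Δh| / Δz = 0.68 / 33.30 = 0.0204.
Head is higher in the shallow piezometer, so vertical flow is downward (recharge condition).

|i_v| ≈ 0.0204; vertical flow is downward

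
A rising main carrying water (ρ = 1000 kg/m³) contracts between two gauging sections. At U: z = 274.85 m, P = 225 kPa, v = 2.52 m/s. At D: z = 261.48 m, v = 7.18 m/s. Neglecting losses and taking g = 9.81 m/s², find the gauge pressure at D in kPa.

Pressure head at U: ψ₁ = P₁/(ρg) = 225×1000 / (1000 × 9.81) = 22.94 m.
Velocity heads: v₁²/2g = 2.52²/19.62 = 0.324 m; v₂²/2g = 7.18²/19.62 = 2.628 m.
Total head H = z₁ + ψ₁ + v₁²/2g = 274.85 + 22.94 + 0.324 = 298.11 m.
ψ₂ = H − z₂ − v₂²/2g = 298.11 − 261.48 − 2.628 = 34.00 m.
P₂ = ρgψ₂ = 1000 × 9.81 × 34.00 ≈ 334 kPa.

P₂ ≈ 334 kPa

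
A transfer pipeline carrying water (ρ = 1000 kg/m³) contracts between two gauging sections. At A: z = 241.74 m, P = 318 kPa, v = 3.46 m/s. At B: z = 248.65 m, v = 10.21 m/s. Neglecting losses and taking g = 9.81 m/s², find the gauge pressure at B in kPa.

P₂ ≈ 204 kPa

Pressure head at A: ψ₁ = P₁/(ρg) = 318×1000 / (1000 × 9.81) = 32.42 m.
Velocity heads: v₁²/2g = 3.46²/19.62 = 0.610 m; v₂²/2g = 10.21²/19.62 = 5.313 m.
Total head H = z₁ + ψ₁ + v₁²/2g = 241.74 + 32.42 + 0.610 = 274.77 m.
ψ₂ = H − z₂ − v₂²/2g = 274.77 − 248.65 − 5.313 = 20.81 m.
P₂ = ρgψ₂ = 1000 × 9.81 × 20.81 ≈ 204 kPa.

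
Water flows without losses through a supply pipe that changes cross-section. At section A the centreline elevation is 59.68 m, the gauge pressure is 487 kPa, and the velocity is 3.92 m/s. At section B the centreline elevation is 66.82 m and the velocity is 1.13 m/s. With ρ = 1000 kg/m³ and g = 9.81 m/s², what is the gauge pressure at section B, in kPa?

P₂ ≈ 424 kPa

Pressure head at A: ψ₁ = P₁/(ρg) = 487×1000 / (1000 × 9.81) = 49.64 m.
Velocity heads: v₁²/2g = 3.92²/19.62 = 0.783 m; v₂²/2g = 1.13²/19.62 = 0.065 m.
Total head H = z₁ + ψ₁ + v₁²/2g = 59.68 + 49.64 + 0.783 = 110.10 m.
ψ₂ = H − z₂ − v₂²/2g = 110.10 − 66.82 − 0.065 = 43.22 m.
P₂ = ρgψ₂ = 1000 × 9.81 × 43.22 ≈ 424 kPa.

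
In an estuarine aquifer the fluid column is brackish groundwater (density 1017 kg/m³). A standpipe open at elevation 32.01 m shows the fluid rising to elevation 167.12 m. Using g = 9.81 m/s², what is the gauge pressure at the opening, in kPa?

Pressure head ψ = h − z = 167.12 − 32.01 = 135.11 m.
P = ρgψ = 1017 × 9.81 × 135.11 = 1347961 Pa ≈ 1350 kPa.

P ≈ 1350 kPa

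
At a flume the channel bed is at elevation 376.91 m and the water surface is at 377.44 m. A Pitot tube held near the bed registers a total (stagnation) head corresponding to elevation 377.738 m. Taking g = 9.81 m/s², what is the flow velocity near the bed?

Near the bed, under hydrostatic conditions, the piezometric head (z + ψ) equals the free-surface elevation, 377.44 m.
Velocity head = total − piezometric = 377.738 − 377.44 = 0.298 m.
v = √(2g·h_v) = √(2 × 9.81 × 0.298) = 2.42 m/s.

v ≈ 2.42 m/s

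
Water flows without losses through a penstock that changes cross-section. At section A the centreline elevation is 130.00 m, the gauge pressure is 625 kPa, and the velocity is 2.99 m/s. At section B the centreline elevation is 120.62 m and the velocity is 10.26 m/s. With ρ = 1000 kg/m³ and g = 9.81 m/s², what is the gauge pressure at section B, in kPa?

Pressure head at A: ψ₁ = P₁/(ρg) = 625×1000 / (1000 × 9.81) = 63.71 m.
Velocity heads: v₁²/2g = 2.99²/19.62 = 0.456 m; v₂²/2g = 10.26²/19.62 = 5.365 m.
Total head H = z₁ + ψ₁ + v₁²/2g = 130.00 + 63.71 + 0.456 = 194.17 m.
ψ₂ = H − z₂ − v₂²/2g = 194.17 − 120.62 − 5.365 = 68.18 m.
P₂ = ρgψ₂ = 1000 × 9.81 × 68.18 ≈ 669 kPa.

P₂ ≈ 669 kPa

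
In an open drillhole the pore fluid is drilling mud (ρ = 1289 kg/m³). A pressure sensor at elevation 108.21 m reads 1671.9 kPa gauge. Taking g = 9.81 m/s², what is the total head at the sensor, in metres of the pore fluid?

ψ = P/(ρg) = 1671.9×1000 / (1289 × 9.81) = 132.22 m.
h = z + ψ = 108.21 + 132.22 = 240.43 m.

h ≈ 240.43 m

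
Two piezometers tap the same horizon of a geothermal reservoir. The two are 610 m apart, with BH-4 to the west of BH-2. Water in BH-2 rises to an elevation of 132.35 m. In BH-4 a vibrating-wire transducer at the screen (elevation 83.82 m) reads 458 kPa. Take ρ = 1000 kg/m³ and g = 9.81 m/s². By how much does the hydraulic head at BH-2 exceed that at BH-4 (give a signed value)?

Δh ≈ 1.84 m

Total head at BH-2: h = 132.35 m (water level in the piezometer is the total head).
Pressure head at BH-4: ψ = P/(ρg) = 458×1000 / (1000 × 9.81) = 46.69 m.
Total head at BH-4: h = z + ψ = 83.82 + 46.69 = 130.51 m.
Head difference: h(BH-2) − h(BH-4) = 132.35 − 130.51 = 1.84 m.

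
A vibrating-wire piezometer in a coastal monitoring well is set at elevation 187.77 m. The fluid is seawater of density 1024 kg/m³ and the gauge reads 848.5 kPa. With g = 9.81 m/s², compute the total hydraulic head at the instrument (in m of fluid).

ψ = P/(ρg) = 848.5×1000 / (1024 × 9.81) = 84.47 m.
h = z + ψ = 187.77 + 84.47 = 272.24 m.

h ≈ 272.24 m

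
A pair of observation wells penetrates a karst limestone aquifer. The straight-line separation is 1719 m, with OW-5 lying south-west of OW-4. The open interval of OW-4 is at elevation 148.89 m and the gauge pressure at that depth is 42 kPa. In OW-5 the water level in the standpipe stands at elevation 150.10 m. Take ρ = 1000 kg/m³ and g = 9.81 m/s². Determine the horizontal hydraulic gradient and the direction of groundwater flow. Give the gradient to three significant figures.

i ≈ 0.00179; groundwater flows toward the south-west

Pressure head at OW-4: ψ = P/(ρg) = 42×1000 / (1000 × 9.81) = 4.28 m.
Total head at OW-4: h = z + ψ = 148.89 + 4.28 = 153.17 m.
Total head at OW-5: h = 150.10 m (water level in the piezometer is the total head).
Head difference: h(OW-4) − h(OW-5) = 153.17 − 150.10 = 3.07 m.
Hydraulic gradient: i = |Δh| / L = 3.07 / 1719 = 0.00179.
Flow is from higher to lower head: from OW-4 toward OW-5, i.e. toward the south-west.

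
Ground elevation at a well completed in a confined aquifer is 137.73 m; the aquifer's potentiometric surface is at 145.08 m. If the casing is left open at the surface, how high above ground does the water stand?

≈ 7.35 m above ground

Water rises to the potentiometric surface, so the rise above ground = 145.08 − 137.73 = 7.35 m.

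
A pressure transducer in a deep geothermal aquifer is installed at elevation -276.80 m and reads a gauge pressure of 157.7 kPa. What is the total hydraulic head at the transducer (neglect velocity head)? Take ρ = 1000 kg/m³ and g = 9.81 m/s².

ψ = P/(ρg) = 157.7×1000 / (1000 × 9.81) = 16.08 m.
h = z + ψ = -276.80 + 16.08 = -260.72 m.

h ≈ -260.72 m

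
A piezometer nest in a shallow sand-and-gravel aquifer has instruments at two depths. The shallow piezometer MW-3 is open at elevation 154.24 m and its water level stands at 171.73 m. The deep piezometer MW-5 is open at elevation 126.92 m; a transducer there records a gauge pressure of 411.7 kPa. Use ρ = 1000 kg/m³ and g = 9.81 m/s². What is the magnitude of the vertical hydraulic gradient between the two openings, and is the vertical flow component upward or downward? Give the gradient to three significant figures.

Total head at MW-3: h = 171.73 m (water level in the standpipe).
Pressure head at MW-5: ψ = P/(ρg) = 411.7×1000 / (1000 × 9.81) = 41.97 m.
Total head at MW-5: h = z + ψ = 126.92 + 41.97 = 168.89 m.
Δh = h(MW-3) − h(MW-5) = 171.73 − 168.89 = 2.84 m.
Vertical separation Δz = 154.24 − 126.92 = 27.32 m.
|i_v| = |Δh| / Δz = 2.84 / 27.32 = 0.104.
Head is higher in the shallow piezometer, so vertical flow is downward (recharge condition).

|i_v| ≈ 0.104; vertical flow is downward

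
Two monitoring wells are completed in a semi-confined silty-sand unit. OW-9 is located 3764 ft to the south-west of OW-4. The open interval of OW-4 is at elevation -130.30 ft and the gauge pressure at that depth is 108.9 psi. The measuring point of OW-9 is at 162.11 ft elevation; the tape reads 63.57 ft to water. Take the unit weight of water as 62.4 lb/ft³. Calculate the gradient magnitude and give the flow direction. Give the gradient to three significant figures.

i ≈ 0.00597; groundwater flows toward the south-west

Pressure head at OW-4: ψ = 144·P/γ = 144 × 108.9 / 62.4 = 251.31 ft.
Total head at OW-4: h = z + ψ = -130.30 + 251.31 = 121.01 ft.
Total head at OW-9: h = 162.11 − 63.57 = 98.54 ft.
Head difference: h(OW-4) − h(OW-9) = 121.01 − 98.54 = 22.47 ft.
Hydraulic gradient: i = |Δh| / L = 22.47 / 3764 = 0.00597.
Flow is from higher to lower head: from OW-4 toward OW-9, i.e. toward the south-west.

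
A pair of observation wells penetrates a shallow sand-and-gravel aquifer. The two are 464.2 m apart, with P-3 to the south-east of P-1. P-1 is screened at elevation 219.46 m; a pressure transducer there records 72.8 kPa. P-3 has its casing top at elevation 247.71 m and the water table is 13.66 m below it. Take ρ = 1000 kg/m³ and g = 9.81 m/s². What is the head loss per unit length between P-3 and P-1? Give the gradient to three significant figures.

Pressure head at P-1: ψ = P/(ρg) = 72.8×1000 / (1000 × 9.81) = 7.42 m.
Total head at P-1: h = z + ψ = 219.46 + 7.42 = 226.88 m.
Total head at P-3: h = 247.71 − 13.66 = 234.05 m.
Head difference: h(P-1) − h(P-3) = 226.88 − 234.05 = -7.17 m.
Hydraulic gradient: i = |Δh| / L = 7.17 / 464.2 = 0.0154.

i ≈ 0.0154 m/m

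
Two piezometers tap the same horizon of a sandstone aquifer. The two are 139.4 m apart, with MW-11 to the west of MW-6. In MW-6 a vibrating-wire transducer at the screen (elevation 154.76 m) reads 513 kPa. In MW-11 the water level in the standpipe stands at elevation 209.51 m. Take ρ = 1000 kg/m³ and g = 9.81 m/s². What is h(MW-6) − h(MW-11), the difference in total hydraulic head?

Pressure head at MW-6: ψ = P/(ρg) = 513×1000 / (1000 × 9.81) = 52.29 m.
Total head at MW-6: h = z + ψ = 154.76 + 52.29 = 207.05 m.
Total head at MW-11: h = 209.51 m (water level in the piezometer is the total head).
Head difference: h(MW-6) − h(MW-11) = 207.05 − 209.51 = -2.46 m.

Δh ≈ -2.46 m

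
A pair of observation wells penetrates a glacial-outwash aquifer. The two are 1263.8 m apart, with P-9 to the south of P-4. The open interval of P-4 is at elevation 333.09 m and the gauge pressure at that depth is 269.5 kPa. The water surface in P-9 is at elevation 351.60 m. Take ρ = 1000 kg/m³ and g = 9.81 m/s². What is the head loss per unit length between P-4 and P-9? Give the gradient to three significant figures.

Pressure head at P-4: ψ = P/(ρg) = 269.5×1000 / (1000 × 9.81) = 27.47 m.
Total head at P-4: h = z + ψ = 333.09 + 27.47 = 360.56 m.
Total head at P-9: h = 351.60 m (water level in the piezometer is the total head).
Head difference: h(P-4) − h(P-9) = 360.56 − 351.60 = 8.96 m.
Hydraulic gradient: i = |Δh| / L = 8.96 / 1263.8 = 0.00709.

i ≈ 0.00709 m/m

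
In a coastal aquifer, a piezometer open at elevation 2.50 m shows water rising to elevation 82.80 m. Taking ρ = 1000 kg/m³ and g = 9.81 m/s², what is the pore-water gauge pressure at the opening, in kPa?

P ≈ 788 kPa

Pressure head ψ = h − z = 82.80 − 2.50 = 80.30 m.
P = ρgψ = 1000 × 9.81 × 80.30 = 787743 Pa ≈ 788 kPa.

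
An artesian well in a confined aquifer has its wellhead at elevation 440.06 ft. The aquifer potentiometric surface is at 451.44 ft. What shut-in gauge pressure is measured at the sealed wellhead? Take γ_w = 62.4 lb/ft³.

Head above the cap: Δh = 451.44 − 440.06 = 11.38 ft.
P = γΔh/144 = 62.4 × 11.38 / 144 = 4.93 psi.

P ≈ 4.93 psi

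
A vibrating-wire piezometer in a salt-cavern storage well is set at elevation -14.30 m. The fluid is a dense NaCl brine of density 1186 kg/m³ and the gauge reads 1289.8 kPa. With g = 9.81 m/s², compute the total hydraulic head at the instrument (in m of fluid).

h ≈ 96.56 m

ψ = P/(ρg) = 1289.8×1000 / (1186 × 9.81) = 110.86 m.
h = z + ψ = -14.30 + 110.86 = 96.56 m.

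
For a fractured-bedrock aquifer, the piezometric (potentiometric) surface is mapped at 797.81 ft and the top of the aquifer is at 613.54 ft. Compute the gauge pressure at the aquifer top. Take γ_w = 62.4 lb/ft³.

P ≈ 79.9 psi

Pressure head at the aquifer top: ψ = h − z = 797.81 − 613.54 = 184.27 ft.
P = γψ/144 = 62.4 × 184.27 / 144 = 79.9 psi.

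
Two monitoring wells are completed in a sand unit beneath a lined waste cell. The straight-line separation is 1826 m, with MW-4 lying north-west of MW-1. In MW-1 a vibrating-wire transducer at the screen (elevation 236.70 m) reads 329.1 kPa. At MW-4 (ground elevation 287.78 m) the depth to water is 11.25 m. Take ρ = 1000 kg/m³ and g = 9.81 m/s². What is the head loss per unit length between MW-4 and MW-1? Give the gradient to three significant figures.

Pressure head at MW-1: ψ = P/(ρg) = 329.1×1000 / (1000 × 9.81) = 33.55 m.
Total head at MW-1: h = z + ψ = 236.70 + 33.55 = 270.25 m.
Total head at MW-4: h = 287.78 − 11.25 = 276.53 m.
Head difference: h(MW-1) − h(MW-4) = 270.25 − 276.53 = -6.28 m.
Hydraulic gradient: i = |Δh| / L = 6.28 / 1826 = 0.00344.

i ≈ 0.00344 m/m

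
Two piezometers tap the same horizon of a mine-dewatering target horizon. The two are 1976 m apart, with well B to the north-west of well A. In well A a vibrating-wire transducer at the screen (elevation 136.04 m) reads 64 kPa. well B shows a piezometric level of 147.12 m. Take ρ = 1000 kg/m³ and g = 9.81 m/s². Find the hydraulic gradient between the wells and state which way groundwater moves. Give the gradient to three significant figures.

Pressure head at well A: ψ = P/(ρg) = 64×1000 / (1000 × 9.81) = 6.52 m.
Total head at well A: h = z + ψ = 136.04 + 6.52 = 142.56 m.
Total head at well B: h = 147.12 m (water level in the piezometer is the total head).
Head difference: h(well A) − h(well B) = 142.56 − 147.12 = -4.56 m.
Hydraulic gradient: i = |Δh| / L = 4.56 / 1976 = 0.00231.
Flow is from higher to lower head: from well B toward well A, i.e. toward the south-east.

i ≈ 0.00231; groundwater flows toward the south-east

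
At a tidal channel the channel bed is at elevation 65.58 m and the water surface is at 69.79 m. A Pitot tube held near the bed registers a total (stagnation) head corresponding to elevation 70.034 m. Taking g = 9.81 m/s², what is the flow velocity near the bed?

Near the bed, under hydrostatic conditions, the piezometric head (z + ψ) equals the free-surface elevation, 69.79 m.
Velocity head = total − piezometric = 70.034 − 69.79 = 0.244 m.
v = √(2g·h_v) = √(2 × 9.81 × 0.244) = 2.19 m/s.

v ≈ 2.19 m/s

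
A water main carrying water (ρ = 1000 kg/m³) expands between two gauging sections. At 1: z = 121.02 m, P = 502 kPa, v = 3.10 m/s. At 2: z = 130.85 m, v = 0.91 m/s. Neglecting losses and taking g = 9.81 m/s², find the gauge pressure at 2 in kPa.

P₂ ≈ 410 kPa

Pressure head at 1: ψ₁ = P₁/(ρg) = 502×1000 / (1000 × 9.81) = 51.17 m.
Velocity heads: v₁²/2g = 3.10²/19.62 = 0.490 m; v₂²/2g = 0.91²/19.62 = 0.042 m.
Total head H = z₁ + ψ₁ + v₁²/2g = 121.02 + 51.17 + 0.490 = 172.68 m.
ψ₂ = H − z₂ − v₂²/2g = 172.68 − 130.85 − 0.042 = 41.79 m.
P₂ = ρgψ₂ = 1000 × 9.81 × 41.79 ≈ 410 kPa.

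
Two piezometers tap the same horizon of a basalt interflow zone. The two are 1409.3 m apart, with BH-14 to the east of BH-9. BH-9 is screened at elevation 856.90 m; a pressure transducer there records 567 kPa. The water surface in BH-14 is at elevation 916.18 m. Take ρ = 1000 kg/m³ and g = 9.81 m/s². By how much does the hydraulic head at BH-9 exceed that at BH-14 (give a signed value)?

Δh ≈ -1.48 m

Pressure head at BH-9: ψ = P/(ρg) = 567×1000 / (1000 × 9.81) = 57.80 m.
Total head at BH-9: h = z + ψ = 856.90 + 57.80 = 914.70 m.
Total head at BH-14: h = 916.18 m (water level in the piezometer is the total head).
Head difference: h(BH-9) − h(BH-14) = 914.70 − 916.18 = -1.48 m.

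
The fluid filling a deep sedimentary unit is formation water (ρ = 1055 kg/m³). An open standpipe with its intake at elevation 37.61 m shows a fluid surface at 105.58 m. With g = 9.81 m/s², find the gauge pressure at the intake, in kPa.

Pressure head ψ = h − z = 105.58 − 37.61 = 67.97 m.
P = ρgψ = 1055 × 9.81 × 67.97 = 703459 Pa ≈ 703 kPa.

P ≈ 703 kPa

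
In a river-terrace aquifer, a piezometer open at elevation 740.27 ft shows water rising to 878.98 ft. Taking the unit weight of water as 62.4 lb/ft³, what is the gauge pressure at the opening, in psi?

P ≈ 60.1 psi

Pressure head ψ = h − z = 878.98 − 740.27 = 138.71 ft.
P = γ·ψ / 144 = 62.4 × 138.71 / 144 = 60.1 psi.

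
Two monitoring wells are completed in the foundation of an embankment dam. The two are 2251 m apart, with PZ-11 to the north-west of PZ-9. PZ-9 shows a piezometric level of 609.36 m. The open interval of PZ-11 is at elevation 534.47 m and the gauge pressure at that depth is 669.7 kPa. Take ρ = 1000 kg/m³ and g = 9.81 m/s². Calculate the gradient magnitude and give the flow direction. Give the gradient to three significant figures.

Total head at PZ-9: h = 609.36 m (water level in the piezometer is the total head).
Pressure head at PZ-11: ψ = P/(ρg) = 669.7×1000 / (1000 × 9.81) = 68.27 m.
Total head at PZ-11: h = z + ψ = 534.47 + 68.27 = 602.74 m.
Head difference: h(PZ-9) − h(PZ-11) = 609.36 − 602.74 = 6.62 m.
Hydraulic gradient: i = |Δh| / L = 6.62 / 2251 = 0.00294.
Flow is from higher to lower head: from PZ-9 toward PZ-11, i.e. toward the north-west.

i ≈ 0.00294; groundwater flows toward the north-west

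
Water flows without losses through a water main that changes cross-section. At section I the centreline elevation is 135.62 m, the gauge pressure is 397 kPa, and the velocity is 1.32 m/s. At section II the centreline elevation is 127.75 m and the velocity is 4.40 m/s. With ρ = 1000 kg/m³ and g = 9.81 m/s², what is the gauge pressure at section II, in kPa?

P₂ ≈ 465 kPa

Pressure head at I: ψ₁ = P₁/(ρg) = 397×1000 / (1000 × 9.81) = 40.47 m.
Velocity heads: v₁²/2g = 1.32²/19.62 = 0.089 m; v₂²/2g = 4.40²/19.62 = 0.987 m.
Total head H = z₁ + ψ₁ + v₁²/2g = 135.62 + 40.47 + 0.089 = 176.18 m.
ψ₂ = H − z₂ − v₂²/2g = 176.18 − 127.75 − 0.987 = 47.44 m.
P₂ = ρgψ₂ = 1000 × 9.81 × 47.44 ≈ 465 kPa.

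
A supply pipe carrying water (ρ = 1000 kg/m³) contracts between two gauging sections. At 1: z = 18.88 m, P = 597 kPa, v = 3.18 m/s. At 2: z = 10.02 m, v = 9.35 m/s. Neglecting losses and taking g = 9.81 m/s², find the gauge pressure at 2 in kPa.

Pressure head at 1: ψ₁ = P₁/(ρg) = 597×1000 / (1000 × 9.81) = 60.86 m.
Velocity heads: v₁²/2g = 3.18²/19.62 = 0.515 m; v₂²/2g = 9.35²/19.62 = 4.456 m.
Total head H = z₁ + ψ₁ + v₁²/2g = 18.88 + 60.86 + 0.515 = 80.25 m.
ψ₂ = H − z₂ − v₂²/2g = 80.25 − 10.02 − 4.456 = 65.77 m.
P₂ = ρgψ₂ = 1000 × 9.81 × 65.77 ≈ 645 kPa.

P₂ ≈ 645 kPa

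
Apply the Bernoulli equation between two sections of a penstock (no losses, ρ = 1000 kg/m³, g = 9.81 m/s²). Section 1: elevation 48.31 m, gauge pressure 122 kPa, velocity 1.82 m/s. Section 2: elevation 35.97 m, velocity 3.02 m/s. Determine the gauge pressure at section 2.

Pressure head at 1: ψ₁ = P₁/(ρg) = 122×1000 / (1000 × 9.81) = 12.44 m.
Velocity heads: v₁²/2g = 1.82²/19.62 = 0.169 m; v₂²/2g = 3.02²/19.62 = 0.465 m.
Total head H = z₁ + ψ₁ + v₁²/2g = 48.31 + 12.44 + 0.169 = 60.92 m.
ψ₂ = H − z₂ − v₂²/2g = 60.92 − 35.97 − 0.465 = 24.49 m.
P₂ = ρgψ₂ = 1000 × 9.81 × 24.49 ≈ 240 kPa.

P₂ ≈ 240 kPa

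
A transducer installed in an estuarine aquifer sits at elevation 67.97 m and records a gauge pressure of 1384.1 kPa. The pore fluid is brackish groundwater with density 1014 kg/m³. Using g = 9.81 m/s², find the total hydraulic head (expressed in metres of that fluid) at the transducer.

h ≈ 207.11 m

ψ = P/(ρg) = 1384.1×1000 / (1014 × 9.81) = 139.14 m.
h = z + ψ = 67.97 + 139.14 = 207.11 m.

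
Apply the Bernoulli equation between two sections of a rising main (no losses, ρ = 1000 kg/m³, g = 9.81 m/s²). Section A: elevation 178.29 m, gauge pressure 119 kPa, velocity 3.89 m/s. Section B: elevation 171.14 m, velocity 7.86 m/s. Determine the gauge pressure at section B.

P₂ ≈ 166 kPa

Pressure head at A: ψ₁ = P₁/(ρg) = 119×1000 / (1000 × 9.81) = 12.13 m.
Velocity heads: v₁²/2g = 3.89²/19.62 = 0.771 m; v₂²/2g = 7.86²/19.62 = 3.149 m.
Total head H = z₁ + ψ₁ + v₁²/2g = 178.29 + 12.13 + 0.771 = 191.19 m.
ψ₂ = H − z₂ − v₂²/2g = 191.19 − 171.14 − 3.149 = 16.90 m.
P₂ = ρgψ₂ = 1000 × 9.81 × 16.90 ≈ 166 kPa.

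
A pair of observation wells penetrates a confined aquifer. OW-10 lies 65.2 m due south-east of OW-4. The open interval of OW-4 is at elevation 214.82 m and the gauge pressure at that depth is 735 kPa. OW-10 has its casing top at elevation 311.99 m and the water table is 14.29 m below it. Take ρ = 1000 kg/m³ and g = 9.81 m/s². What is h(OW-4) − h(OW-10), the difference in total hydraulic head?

Δh ≈ -7.96 m

Pressure head at OW-4: ψ = P/(ρg) = 735×1000 / (1000 × 9.81) = 74.92 m.
Total head at OW-4: h = z + ψ = 214.82 + 74.92 = 289.74 m.
Total head at OW-10: h = 311.99 − 14.29 = 297.70 m.
Head difference: h(OW-4) − h(OW-10) = 289.74 − 297.70 = -7.96 m.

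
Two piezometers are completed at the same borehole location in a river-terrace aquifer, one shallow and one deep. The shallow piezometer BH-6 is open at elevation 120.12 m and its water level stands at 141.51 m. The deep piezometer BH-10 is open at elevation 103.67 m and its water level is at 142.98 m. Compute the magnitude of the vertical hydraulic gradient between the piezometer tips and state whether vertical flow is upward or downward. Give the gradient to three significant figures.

|i_v| ≈ 0.0894; vertical flow is upward

Total head at BH-6: h = 141.51 m (water level in the standpipe).
Total head at BH-10: h = 142.98 m.
Δh = h(BH-6) − h(BH-10) = 141.51 − 142.98 = -1.47 m.
Vertical separation Δz = 120.12 − 103.67 = 16.45 m.
|i_v| = |Δh| / Δz = 1.47 / 16.45 = 0.0894.
Head is higher in the deep piezometer, so vertical flow is upward (discharge condition).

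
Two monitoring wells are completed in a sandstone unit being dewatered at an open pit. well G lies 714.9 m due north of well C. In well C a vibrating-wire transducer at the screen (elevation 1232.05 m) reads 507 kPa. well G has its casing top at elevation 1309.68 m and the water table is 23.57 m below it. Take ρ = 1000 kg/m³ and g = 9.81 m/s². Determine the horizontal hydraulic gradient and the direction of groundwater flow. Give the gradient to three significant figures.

Pressure head at well C: ψ = P/(ρg) = 507×1000 / (1000 × 9.81) = 51.68 m.
Total head at well C: h = z + ψ = 1232.05 + 51.68 = 1283.73 m.
Total head at well G: h = 1309.68 − 23.57 = 1286.11 m.
Head difference: h(well C) − h(well G) = 1283.73 − 1286.11 = -2.38 m.
Hydraulic gradient: i = |Δh| / L = 2.38 / 714.9 = 0.00333.
Flow is from higher to lower head: from well G toward well C, i.e. toward the south.

i ≈ 0.00333; groundwater flows toward the south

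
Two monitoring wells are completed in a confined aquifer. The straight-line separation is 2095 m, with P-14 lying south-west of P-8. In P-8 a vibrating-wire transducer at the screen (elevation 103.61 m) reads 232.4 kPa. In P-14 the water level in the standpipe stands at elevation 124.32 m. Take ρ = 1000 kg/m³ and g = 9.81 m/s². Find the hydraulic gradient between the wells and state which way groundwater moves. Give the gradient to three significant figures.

i ≈ 0.00142; groundwater flows toward the south-west

Pressure head at P-8: ψ = P/(ρg) = 232.4×1000 / (1000 × 9.81) = 23.69 m.
Total head at P-8: h = z + ψ = 103.61 + 23.69 = 127.30 m.
Total head at P-14: h = 124.32 m (water level in the piezometer is the total head).
Head difference: h(P-8) − h(P-14) = 127.30 − 124.32 = 2.98 m.
Hydraulic gradient: i = |Δh| / L = 2.98 / 2095 = 0.00142.
Flow is from higher to lower head: from P-8 toward P-14, i.e. toward the south-west.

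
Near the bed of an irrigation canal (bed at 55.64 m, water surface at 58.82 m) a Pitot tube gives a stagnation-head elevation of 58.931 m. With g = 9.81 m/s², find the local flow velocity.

v ≈ 1.48 m/s

Near the bed, under hydrostatic conditions, the piezometric head (z + ψ) equals the free-surface elevation, 58.82 m.
Velocity head = total − piezometric = 58.931 − 58.82 = 0.111 m.
v = √(2g·h_v) = √(2 × 9.81 × 0.111) = 1.48 m/s.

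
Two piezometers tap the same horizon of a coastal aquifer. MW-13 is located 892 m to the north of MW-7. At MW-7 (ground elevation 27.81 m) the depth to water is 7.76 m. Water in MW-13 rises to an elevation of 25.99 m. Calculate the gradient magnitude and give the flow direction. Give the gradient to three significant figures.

Total head at MW-7: h = 27.81 − 7.76 = 20.05 m.
Total head at MW-13: h = 25.99 m (water level in the piezometer is the total head).
Head difference: h(MW-7) − h(MW-13) = 20.05 − 25.99 = -5.94 m.
Hydraulic gradient: i = |Δh| / L = 5.94 / 892 = 0.00666.
Flow is from higher to lower head: from MW-13 toward MW-7, i.e. toward the south.

i ≈ 0.00666; groundwater flows toward the south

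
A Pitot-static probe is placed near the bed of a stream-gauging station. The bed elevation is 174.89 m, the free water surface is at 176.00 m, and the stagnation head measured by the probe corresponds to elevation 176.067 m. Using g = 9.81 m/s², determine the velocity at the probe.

Near the bed, under hydrostatic conditions, the piezometric head (z + ψ) equals the free-surface elevation, 176.00 m.
Velocity head = total − piezometric = 176.067 − 176.00 = 0.067 m.
v = √(2g·h_v) = √(2 × 9.81 × 0.067) = 1.15 m/s.

v ≈ 1.15 m/s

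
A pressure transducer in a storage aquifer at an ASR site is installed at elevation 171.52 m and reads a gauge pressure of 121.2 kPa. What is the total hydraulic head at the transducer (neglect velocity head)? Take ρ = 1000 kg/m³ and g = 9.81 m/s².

h ≈ 183.87 m

ψ = P/(ρg) = 121.2×1000 / (1000 × 9.81) = 12.35 m.
h = z + ψ = 171.52 + 12.35 = 183.87 m.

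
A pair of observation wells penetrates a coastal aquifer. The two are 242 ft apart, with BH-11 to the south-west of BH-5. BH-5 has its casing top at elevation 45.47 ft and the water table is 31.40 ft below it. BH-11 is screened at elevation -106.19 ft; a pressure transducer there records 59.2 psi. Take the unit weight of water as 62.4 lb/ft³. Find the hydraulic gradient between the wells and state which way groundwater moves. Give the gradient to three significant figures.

i ≈ 0.0676; groundwater flows toward the north-east

Total head at BH-5: h = 45.47 − 31.40 = 14.07 ft.
Pressure head at BH-11: ψ = 144·P/γ = 144 × 59.2 / 62.4 = 136.62 ft.
Total head at BH-11: h = z + ψ = -106.19 + 136.62 = 30.43 ft.
Head difference: h(BH-5) − h(BH-11) = 14.07 − 30.43 = -16.36 ft.
Hydraulic gradient: i = |Δh| / L = 16.36 / 242 = 0.0676.
Flow is from higher to lower head: from BH-11 toward BH-5, i.e. toward the north-east.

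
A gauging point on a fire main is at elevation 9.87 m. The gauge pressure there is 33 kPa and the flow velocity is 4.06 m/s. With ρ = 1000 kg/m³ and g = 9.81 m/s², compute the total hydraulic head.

h ≈ 14.07 m

Pressure head ψ = P/(ρg) = 33×1000 / (1000 × 9.81) = 3.36 m.
Velocity head = v²/(2g) = 4.06² / (2 × 9.81) = 0.840 m.
h = z + ψ + v²/(2g) = 9.87 + 3.36 + 0.840 = 14.07 m.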